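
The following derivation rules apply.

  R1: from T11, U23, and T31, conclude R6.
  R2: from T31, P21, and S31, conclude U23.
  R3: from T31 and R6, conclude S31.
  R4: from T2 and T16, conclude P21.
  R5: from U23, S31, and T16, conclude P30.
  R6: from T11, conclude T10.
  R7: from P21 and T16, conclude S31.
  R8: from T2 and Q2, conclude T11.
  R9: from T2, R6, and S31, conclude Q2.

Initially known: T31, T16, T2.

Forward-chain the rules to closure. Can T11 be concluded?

No

T11 would need T2 and Q2 (R8), but Q2 is never established.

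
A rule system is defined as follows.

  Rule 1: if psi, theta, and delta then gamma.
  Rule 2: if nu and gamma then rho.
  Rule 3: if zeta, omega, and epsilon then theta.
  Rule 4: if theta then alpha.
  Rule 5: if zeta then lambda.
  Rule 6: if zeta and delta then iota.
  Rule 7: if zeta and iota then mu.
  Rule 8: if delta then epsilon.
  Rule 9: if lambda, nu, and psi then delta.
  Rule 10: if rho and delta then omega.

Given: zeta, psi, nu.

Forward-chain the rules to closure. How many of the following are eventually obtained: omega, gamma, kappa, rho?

0

omega would need rho and delta (Rule 10), but rho is never established.
gamma would need psi, theta, and delta (Rule 1), but theta is never established.
No rule produces kappa, and it is not given.
rho would need nu and gamma (Rule 2), but gamma is never established.
None of the 4 are reached.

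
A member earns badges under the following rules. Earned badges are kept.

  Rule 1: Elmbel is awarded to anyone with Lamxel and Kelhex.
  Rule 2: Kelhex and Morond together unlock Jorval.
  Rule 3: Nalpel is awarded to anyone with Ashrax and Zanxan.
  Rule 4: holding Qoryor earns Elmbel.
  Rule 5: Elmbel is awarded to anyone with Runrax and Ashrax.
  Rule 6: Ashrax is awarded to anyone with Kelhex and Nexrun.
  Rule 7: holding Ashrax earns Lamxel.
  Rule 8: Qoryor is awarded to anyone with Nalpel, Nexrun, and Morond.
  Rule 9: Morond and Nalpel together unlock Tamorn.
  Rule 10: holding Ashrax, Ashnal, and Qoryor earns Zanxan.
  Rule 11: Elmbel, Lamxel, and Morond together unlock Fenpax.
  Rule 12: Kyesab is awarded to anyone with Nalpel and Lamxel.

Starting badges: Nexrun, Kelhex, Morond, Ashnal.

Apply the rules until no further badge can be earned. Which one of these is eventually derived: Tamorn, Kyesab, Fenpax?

With Kelhex and Nexrun, Ashrax is earned (Rule 6).
With Ashrax, Lamxel is earned (Rule 7).
With Lamxel and Kelhex, Elmbel is earned (Rule 1).
With Elmbel, Lamxel, and Morond, Fenpax is earned (Rule 11).
Kyesab would need Nalpel and Lamxel (Rule 12), but Nalpel is never earned. Tamorn would need Morond and Nalpel (Rule 9), but Nalpel is never earned.

Fenpax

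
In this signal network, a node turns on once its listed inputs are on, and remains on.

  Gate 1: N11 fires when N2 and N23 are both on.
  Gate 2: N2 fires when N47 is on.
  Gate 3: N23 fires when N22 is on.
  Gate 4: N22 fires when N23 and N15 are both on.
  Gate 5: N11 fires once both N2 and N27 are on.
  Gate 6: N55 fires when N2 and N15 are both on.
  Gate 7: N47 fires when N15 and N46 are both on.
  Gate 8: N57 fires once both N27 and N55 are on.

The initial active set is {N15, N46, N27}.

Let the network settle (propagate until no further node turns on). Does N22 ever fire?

N22 would need N23 and N15 (Gate 4), but N23 never turns on.

No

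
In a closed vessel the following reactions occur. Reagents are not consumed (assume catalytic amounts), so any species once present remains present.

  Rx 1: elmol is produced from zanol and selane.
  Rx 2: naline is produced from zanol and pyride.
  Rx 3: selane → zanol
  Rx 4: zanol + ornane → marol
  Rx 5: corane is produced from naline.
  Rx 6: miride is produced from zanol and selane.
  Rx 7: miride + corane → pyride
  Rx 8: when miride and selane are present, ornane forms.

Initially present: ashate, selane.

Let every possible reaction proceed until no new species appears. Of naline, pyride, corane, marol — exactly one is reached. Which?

marol

selane present → zanol forms (Rx 3).
zanol and selane present → miride forms (Rx 6).
miride and selane present → ornane forms (Rx 8).
zanol and ornane present → marol forms (Rx 4).
corane would need naline (Rx 5), but naline never forms. pyride would need miride and corane (Rx 7), but corane never forms. naline would need zanol and pyride (Rx 2), but pyride never forms.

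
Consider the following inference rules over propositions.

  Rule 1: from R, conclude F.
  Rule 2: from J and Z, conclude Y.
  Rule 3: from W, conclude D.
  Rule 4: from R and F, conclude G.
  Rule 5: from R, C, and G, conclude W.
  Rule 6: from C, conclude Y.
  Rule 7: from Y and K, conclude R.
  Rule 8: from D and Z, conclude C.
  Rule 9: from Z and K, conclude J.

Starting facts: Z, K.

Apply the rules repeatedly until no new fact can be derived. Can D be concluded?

No

D would need W (Rule 3), but W is never established.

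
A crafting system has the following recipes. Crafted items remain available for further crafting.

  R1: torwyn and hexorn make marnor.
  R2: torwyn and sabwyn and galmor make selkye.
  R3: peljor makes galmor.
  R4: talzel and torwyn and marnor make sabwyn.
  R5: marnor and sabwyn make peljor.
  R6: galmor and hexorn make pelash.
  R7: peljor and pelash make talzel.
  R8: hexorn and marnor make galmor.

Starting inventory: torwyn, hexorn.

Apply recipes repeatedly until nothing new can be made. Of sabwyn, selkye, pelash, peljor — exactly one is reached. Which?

pelash

Using R1, torwyn and hexorn make marnor.
hexorn and marnor → galmor (R8).
Using R6, galmor and hexorn make pelash.
sabwyn would need talzel, torwyn, and marnor (R4), but talzel is never obtained. selkye would need torwyn, sabwyn, and galmor (R2), but sabwyn is never obtained. peljor would need marnor and sabwyn (R5), but sabwyn is never obtained.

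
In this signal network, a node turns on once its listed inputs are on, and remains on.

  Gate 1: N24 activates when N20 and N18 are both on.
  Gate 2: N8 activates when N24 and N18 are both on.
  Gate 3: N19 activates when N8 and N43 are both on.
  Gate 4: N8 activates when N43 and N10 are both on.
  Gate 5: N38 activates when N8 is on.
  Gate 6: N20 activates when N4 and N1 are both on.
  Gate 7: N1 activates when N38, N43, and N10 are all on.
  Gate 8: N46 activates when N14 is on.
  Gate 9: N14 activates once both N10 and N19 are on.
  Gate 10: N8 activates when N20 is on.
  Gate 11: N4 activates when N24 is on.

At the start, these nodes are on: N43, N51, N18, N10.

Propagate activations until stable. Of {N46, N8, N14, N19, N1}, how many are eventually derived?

N43 and N10 are on, so N8 activates (Gate 4).
N8 and N43 are on, so N19 activates (Gate 3).
Gate 5: N8 on → N38 on.
N38, N43, and N10 are on, so N1 activates (Gate 7).
Gate 9: N10 and N19 on → N14 on.
Gate 8: N14 on → N46 on.
N46: reached.
N8: reached.
N14: reached.
N19: reached.
N1: reached.
All 5 are reached.

5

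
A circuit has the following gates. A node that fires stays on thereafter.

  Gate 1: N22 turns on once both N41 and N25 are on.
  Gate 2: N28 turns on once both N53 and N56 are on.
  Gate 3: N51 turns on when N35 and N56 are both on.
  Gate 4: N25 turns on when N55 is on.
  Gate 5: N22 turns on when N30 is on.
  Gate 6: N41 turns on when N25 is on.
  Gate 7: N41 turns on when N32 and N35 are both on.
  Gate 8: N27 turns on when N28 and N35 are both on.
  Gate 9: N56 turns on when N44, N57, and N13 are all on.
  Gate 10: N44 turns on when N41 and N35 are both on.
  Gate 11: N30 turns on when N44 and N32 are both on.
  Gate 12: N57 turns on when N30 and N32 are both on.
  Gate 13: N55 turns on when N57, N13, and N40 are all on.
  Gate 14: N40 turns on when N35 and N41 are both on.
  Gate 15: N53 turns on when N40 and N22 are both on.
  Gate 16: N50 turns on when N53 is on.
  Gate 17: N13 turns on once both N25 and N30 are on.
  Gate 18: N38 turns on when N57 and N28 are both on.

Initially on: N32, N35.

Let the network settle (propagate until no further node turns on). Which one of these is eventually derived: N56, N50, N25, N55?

N50

N32 and N35 are on, so N41 turns on (Gate 7).
Gate 14: N35 and N41 on → N40 on.
Gate 10: N41 and N35 on → N44 on.
Gate 11: N44 and N32 on → N30 on.
N30 is on, so N22 turns on (Gate 5).
Gate 15: N40 and N22 on → N53 on.
Gate 16: N53 on → N50 on.
N25 would need N55 (Gate 4), but N55 never turns on. N55 would need N57, N13, and N40 (Gate 13), but N13 never turns on. N56 would need N44, N57, and N13 (Gate 9), but N13 never turns on.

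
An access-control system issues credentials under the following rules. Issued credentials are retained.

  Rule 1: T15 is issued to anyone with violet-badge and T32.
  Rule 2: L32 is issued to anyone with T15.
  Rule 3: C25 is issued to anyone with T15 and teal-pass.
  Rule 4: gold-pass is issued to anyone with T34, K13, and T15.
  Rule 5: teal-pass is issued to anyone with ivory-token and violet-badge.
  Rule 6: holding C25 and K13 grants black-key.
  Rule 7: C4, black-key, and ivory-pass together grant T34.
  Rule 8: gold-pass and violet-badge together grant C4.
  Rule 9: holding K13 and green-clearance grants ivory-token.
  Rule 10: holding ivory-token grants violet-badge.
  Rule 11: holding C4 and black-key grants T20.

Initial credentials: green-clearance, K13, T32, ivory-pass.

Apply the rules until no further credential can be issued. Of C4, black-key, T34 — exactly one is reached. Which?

Holding K13 and green-clearance grants ivory-token (Rule 9).
Holding ivory-token grants violet-badge (Rule 10).
Holding violet-badge and T32 grants T15 (Rule 1).
Holding ivory-token and violet-badge grants teal-pass (Rule 5).
Holding T15 and teal-pass grants C25 (Rule 3).
Holding C25 and K13 grants black-key (Rule 6).
T34 would need C4, black-key, and ivory-pass (Rule 7), but C4 is never granted. C4 would need gold-pass and violet-badge (Rule 8), but gold-pass is never granted.

black-key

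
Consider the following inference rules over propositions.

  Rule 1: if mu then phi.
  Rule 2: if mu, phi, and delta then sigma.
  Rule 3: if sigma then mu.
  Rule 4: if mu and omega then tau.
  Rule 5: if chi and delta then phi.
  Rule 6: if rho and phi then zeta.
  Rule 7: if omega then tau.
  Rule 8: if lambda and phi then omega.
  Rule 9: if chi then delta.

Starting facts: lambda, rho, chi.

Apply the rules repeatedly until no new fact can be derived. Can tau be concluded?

Yes

chi holds, so delta follows (Rule 9).
From chi and delta, Rule 5 gives phi.
lambda and phi hold, so omega follows (Rule 8).
From omega, Rule 7 gives tau.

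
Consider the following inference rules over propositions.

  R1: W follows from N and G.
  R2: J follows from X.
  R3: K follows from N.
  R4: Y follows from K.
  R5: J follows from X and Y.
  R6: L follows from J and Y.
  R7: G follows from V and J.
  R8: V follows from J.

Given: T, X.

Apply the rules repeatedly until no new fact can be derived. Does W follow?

No

W would need N and G (R1), but N is never established.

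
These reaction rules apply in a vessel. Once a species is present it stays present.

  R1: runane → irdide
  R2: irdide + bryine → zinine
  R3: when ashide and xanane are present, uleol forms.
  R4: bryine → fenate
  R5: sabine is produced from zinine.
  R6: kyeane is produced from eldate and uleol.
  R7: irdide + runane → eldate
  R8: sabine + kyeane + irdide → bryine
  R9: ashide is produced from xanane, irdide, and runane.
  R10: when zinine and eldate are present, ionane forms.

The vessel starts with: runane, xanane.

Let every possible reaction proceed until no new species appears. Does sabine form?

sabine would need zinine (R5), but zinine never forms.

No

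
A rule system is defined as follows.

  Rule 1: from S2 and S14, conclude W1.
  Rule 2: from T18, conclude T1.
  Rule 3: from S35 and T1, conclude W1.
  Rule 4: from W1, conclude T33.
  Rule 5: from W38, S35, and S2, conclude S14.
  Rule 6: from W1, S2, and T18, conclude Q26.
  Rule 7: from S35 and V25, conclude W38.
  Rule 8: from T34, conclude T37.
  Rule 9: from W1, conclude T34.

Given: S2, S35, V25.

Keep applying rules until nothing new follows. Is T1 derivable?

No

T1 would need T18 (Rule 2), but T18 is never established.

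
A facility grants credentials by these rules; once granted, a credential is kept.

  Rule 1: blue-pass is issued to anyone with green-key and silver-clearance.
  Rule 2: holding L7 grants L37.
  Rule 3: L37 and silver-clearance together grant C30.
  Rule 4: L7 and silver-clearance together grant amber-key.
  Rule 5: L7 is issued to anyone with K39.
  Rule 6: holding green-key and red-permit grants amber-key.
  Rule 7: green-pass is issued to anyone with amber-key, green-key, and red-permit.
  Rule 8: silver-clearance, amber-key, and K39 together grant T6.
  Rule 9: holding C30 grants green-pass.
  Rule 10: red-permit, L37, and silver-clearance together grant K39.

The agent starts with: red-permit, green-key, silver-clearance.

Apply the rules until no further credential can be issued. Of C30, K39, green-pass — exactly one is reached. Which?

Holding green-key and red-permit grants amber-key (Rule 6).
Holding amber-key, green-key, and red-permit grants green-pass (Rule 7).
K39 would need red-permit, L37, and silver-clearance (Rule 10), but L37 is never granted. C30 would need L37 and silver-clearance (Rule 3), but L37 is never granted.

green-pass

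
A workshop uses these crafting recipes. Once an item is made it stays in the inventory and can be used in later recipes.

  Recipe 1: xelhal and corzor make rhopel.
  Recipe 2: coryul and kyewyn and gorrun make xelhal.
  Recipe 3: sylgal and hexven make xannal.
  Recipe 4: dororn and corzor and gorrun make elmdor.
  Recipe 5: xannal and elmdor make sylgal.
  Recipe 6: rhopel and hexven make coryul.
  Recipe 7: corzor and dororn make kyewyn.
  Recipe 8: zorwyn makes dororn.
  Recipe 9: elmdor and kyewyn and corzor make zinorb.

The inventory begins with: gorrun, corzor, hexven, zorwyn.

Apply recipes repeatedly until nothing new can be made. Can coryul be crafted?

No

coryul would need rhopel and hexven (Recipe 6), but rhopel is never obtained.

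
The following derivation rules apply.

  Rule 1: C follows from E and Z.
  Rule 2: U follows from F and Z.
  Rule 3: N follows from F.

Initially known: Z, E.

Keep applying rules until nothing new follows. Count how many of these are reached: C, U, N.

1

From E and Z, Rule 1 gives C.
C: reached.
U would need F and Z (Rule 2), but F is never established.
N would need F (Rule 3), but F is never established.
Reached: C — 1 of the 3.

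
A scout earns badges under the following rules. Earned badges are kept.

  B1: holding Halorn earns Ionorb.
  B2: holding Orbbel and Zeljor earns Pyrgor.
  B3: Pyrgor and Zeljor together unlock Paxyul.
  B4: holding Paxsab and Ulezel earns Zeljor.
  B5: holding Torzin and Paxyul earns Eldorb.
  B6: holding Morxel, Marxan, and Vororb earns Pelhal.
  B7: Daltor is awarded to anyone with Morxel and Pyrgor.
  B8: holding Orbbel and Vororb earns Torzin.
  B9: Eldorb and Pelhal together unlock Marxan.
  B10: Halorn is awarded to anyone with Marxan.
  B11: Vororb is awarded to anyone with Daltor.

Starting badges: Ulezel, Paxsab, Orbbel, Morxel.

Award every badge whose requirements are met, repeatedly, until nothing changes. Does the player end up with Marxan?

No

Marxan would need Eldorb and Pelhal (B9), but Pelhal is never earned.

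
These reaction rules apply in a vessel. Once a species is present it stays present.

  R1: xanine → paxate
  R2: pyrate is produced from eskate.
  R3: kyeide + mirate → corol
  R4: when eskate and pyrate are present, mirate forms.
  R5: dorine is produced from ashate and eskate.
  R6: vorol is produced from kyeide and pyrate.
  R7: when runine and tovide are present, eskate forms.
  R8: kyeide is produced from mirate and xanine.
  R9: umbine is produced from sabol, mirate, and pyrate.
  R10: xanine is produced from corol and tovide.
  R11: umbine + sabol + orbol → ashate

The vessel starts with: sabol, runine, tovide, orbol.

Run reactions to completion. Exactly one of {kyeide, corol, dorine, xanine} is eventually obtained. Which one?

dorine

runine and tovide present → eskate forms (R7).
eskate present → pyrate forms (R2).
eskate and pyrate present → mirate forms (R4).
sabol, mirate, and pyrate present → umbine forms (R9).
umbine, sabol, and orbol present → ashate forms (R11).
ashate and eskate present → dorine forms (R5).
xanine would need corol and tovide (R10), but corol never forms. kyeide would need mirate and xanine (R8), but xanine never forms. corol would need kyeide and mirate (R3), but kyeide never forms.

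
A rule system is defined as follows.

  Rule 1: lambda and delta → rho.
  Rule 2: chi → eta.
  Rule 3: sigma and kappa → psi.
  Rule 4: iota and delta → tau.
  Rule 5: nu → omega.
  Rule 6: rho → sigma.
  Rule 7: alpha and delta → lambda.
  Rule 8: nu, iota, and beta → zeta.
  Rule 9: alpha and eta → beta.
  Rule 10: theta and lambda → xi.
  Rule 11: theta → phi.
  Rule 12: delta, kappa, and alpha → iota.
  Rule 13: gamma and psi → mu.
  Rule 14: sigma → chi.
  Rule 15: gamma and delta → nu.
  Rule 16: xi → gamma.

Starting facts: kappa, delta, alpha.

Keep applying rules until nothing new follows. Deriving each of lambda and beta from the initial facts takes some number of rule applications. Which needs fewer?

lambda

lambda: alpha and delta hold, so lambda follows (Rule 7). [1 rule application]
beta: alpha and delta hold, so lambda follows (Rule 7). lambda and delta hold, so rho follows (Rule 1). From rho, Rule 6 gives sigma. sigma holds, so chi follows (Rule 14). chi holds, so eta follows (Rule 2). From alpha and eta, Rule 9 gives beta. [6 rule applications]
lambda needs fewer.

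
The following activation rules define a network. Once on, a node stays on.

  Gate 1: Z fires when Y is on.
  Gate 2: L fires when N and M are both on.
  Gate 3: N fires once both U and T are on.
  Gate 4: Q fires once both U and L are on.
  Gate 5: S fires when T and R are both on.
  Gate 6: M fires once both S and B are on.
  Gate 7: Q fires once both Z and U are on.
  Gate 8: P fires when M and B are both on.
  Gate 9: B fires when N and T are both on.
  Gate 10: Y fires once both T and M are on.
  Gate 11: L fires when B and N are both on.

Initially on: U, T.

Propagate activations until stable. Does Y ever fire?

No

Y would need T and M (Gate 10), but M never turns on.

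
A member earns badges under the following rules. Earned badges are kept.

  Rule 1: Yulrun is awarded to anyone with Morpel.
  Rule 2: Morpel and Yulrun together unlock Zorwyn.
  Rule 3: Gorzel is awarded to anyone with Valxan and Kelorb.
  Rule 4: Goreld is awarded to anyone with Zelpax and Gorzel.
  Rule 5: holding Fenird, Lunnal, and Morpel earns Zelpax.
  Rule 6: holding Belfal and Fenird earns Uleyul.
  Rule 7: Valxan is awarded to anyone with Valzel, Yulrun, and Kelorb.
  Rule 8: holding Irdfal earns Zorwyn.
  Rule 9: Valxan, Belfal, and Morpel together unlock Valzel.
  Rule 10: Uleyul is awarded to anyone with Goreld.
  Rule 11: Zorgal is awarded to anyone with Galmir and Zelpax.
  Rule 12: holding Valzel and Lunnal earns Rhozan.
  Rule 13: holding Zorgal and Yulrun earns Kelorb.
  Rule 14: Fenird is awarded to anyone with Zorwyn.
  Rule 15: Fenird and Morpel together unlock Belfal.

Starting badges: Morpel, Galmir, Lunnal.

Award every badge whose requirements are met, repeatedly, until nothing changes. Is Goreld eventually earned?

No

Goreld would need Zelpax and Gorzel (Rule 4), but Gorzel is never earned.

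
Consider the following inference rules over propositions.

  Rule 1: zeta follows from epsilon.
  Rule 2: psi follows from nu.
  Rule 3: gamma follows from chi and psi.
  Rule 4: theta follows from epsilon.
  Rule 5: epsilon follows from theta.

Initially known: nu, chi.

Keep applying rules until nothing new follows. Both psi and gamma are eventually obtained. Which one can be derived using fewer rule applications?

psi

psi: nu holds, so psi follows (Rule 2). [1 rule application]
gamma: From nu, Rule 2 gives psi. chi and psi hold, so gamma follows (Rule 3). [2 rule applications]
psi needs fewer.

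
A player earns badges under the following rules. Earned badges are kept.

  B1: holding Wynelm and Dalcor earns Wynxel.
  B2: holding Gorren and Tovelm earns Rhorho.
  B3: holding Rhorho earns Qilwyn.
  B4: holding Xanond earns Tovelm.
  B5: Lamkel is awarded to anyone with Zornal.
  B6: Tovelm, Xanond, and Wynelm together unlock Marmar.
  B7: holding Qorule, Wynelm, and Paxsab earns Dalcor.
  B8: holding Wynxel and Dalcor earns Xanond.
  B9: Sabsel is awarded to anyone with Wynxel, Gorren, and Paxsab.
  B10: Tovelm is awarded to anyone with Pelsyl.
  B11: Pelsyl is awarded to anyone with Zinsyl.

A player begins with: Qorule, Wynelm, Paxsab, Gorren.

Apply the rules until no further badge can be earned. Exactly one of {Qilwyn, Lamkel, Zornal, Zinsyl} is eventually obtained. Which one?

With Qorule, Wynelm, and Paxsab, Dalcor is earned (B7).
With Wynelm and Dalcor, Wynxel is earned (B1).
With Wynxel and Dalcor, Xanond is earned (B8).
With Xanond, Tovelm is earned (B4).
With Gorren and Tovelm, Rhorho is earned (B2).
With Rhorho, Qilwyn is earned (B3).
Lamkel would need Zornal (B5), but Zornal is never earned. No rule produces Zinsyl, and it is not given. No rule produces Zornal, and it is not given.

Qilwyn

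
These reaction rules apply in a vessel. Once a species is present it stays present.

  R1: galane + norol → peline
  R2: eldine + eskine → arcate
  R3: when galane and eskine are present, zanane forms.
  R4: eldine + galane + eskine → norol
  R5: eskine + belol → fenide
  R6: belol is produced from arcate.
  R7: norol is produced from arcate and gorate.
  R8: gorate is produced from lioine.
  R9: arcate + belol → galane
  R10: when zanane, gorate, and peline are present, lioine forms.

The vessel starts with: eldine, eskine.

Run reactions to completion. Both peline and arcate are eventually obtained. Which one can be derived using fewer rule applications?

arcate

arcate: eldine and eskine present → arcate forms (R2). [1 rule application]
peline: eldine and eskine present → arcate forms (R2). arcate present → belol forms (R6). arcate and belol present → galane forms (R9). eldine, galane, and eskine present → norol forms (R4). galane and norol present → peline forms (R1). [5 rule applications]
arcate needs fewer.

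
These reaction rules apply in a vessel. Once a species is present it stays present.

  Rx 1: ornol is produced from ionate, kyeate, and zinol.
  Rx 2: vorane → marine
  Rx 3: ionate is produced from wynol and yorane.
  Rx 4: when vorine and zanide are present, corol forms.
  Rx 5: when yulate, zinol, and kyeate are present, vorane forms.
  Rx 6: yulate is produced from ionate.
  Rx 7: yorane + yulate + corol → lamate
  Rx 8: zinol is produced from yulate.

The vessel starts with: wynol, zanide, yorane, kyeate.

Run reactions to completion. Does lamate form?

No

lamate would need yorane, yulate, and corol (Rx 7), but corol never forms.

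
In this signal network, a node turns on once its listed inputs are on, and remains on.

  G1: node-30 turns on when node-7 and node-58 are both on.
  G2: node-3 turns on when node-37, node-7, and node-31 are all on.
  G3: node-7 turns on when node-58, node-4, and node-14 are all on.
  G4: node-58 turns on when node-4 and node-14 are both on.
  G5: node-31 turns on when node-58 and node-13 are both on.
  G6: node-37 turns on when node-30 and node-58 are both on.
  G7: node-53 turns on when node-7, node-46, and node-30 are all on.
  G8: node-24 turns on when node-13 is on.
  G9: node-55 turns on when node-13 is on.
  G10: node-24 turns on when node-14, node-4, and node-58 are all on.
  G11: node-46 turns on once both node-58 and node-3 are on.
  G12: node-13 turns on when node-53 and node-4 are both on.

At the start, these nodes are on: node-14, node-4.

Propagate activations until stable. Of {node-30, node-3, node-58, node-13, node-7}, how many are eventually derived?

node-4 and node-14 are on, so node-58 turns on (G4).
G3: node-58, node-4, and node-14 on → node-7 on.
node-7 and node-58 are on, so node-30 turns on (G1).
node-30: reached.
node-3 would need node-37, node-7, and node-31 (G2), but node-31 never turns on.
node-58: reached.
node-13 would need node-53 and node-4 (G12), but node-53 never turns on.
node-7: reached.
Reached: node-30, node-58, and node-7 — 3 of the 5.

3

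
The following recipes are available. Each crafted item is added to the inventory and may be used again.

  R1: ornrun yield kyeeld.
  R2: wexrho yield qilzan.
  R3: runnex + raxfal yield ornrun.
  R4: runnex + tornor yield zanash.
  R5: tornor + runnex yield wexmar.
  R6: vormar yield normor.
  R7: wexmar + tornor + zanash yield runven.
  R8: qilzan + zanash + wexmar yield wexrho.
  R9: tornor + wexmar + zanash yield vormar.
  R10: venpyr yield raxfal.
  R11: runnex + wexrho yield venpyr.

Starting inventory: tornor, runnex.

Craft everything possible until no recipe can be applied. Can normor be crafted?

runnex + tornor → zanash (R4).
Using R5, tornor and runnex make wexmar.
Using R9, tornor, wexmar, and zanash make vormar.
Using R6, vormar makes normor.

Yes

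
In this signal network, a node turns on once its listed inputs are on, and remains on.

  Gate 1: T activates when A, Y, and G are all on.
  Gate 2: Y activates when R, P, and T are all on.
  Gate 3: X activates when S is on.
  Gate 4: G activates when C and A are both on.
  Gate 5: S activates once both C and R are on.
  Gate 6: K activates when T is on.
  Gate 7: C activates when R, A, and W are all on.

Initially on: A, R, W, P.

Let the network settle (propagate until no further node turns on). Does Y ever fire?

No

Y would need R, P, and T (Gate 2), but T never turns on.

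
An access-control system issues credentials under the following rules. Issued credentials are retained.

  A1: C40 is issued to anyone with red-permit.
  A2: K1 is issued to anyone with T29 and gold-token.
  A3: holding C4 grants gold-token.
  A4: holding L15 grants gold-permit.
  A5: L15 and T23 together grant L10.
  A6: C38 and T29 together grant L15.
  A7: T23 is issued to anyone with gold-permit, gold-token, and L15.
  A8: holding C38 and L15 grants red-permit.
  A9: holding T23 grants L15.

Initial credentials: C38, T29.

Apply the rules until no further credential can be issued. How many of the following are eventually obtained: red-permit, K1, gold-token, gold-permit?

Holding C38 and T29 grants L15 (A6).
Holding C38 and L15 grants red-permit (A8).
Holding L15 grants gold-permit (A4).
red-permit: reached.
K1 would need T29 and gold-token (A2), but gold-token is never granted.
gold-token would need C4 (A3), but C4 is never granted.
gold-permit: reached.
Reached: red-permit and gold-permit — 2 of the 4.

2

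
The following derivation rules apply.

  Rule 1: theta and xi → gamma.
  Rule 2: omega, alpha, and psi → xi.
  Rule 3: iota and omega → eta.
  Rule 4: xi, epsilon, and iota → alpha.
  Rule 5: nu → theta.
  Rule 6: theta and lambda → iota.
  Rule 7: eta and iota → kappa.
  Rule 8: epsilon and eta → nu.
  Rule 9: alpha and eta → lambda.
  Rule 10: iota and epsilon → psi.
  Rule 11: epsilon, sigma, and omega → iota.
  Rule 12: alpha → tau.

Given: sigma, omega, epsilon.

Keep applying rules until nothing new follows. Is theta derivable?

epsilon, sigma, and omega hold, so iota follows (Rule 11).
From iota and omega, Rule 3 gives eta.
From epsilon and eta, Rule 8 gives nu.
From nu, Rule 5 gives theta.

Yes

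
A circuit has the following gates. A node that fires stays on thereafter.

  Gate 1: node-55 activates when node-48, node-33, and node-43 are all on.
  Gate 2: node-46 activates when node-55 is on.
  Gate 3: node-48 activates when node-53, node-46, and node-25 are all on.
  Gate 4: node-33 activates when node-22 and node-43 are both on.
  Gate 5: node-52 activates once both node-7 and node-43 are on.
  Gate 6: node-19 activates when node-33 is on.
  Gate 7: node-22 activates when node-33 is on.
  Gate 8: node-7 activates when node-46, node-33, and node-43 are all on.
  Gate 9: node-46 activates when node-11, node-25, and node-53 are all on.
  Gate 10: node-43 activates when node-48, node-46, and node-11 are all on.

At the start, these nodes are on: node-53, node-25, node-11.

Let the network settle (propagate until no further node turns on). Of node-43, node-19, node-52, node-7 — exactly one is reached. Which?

node-43

Gate 9: node-11, node-25, and node-53 on → node-46 on.
node-53, node-46, and node-25 are on, so node-48 activates (Gate 3).
node-48, node-46, and node-11 are on, so node-43 activates (Gate 10).
node-19 would need node-33 (Gate 6), but node-33 never turns on. node-52 would need node-7 and node-43 (Gate 5), but node-7 never turns on. node-7 would need node-46, node-33, and node-43 (Gate 8), but node-33 never turns on.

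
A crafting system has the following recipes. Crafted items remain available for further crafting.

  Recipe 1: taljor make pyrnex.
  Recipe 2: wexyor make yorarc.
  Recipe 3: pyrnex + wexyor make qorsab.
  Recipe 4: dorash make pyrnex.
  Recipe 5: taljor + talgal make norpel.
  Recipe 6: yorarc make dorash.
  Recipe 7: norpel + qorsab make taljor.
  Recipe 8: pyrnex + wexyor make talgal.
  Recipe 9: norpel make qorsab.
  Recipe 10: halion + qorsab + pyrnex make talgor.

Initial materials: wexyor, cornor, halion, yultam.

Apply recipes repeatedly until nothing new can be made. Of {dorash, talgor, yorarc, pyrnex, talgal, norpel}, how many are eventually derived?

5

wexyor → yorarc (Recipe 2).
yorarc → dorash (Recipe 6).
dorash → pyrnex (Recipe 4).
Using Recipe 3, pyrnex and wexyor make qorsab.
pyrnex + wexyor → talgal (Recipe 8).
Using Recipe 10, halion, qorsab, and pyrnex make talgor.
dorash: reached.
talgor: reached.
yorarc: reached.
pyrnex: reached.
talgal: reached.
norpel would need taljor and talgal (Recipe 5), but taljor is never obtained.
Reached: dorash, talgor, yorarc, pyrnex, and talgal — 5 of the 6.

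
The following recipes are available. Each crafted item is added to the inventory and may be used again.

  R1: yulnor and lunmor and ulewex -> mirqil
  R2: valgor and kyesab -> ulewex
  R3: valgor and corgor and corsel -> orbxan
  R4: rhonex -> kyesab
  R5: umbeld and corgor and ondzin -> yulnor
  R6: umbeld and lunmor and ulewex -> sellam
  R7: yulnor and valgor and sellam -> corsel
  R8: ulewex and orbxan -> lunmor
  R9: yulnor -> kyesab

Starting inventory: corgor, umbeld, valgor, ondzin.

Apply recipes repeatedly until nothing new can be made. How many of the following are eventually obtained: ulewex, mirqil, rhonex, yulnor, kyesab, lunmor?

3

umbeld and corgor and ondzin -> yulnor (R5).
Using R9, yulnor makes kyesab.
valgor and kyesab -> ulewex (R2).
ulewex: reached.
mirqil would need yulnor, lunmor, and ulewex (R1), but lunmor is never obtained.
No rule produces rhonex, and it is not given.
yulnor: reached.
kyesab: reached.
lunmor would need ulewex and orbxan (R8), but orbxan is never obtained.
Reached: ulewex, yulnor, and kyesab — 3 of the 6.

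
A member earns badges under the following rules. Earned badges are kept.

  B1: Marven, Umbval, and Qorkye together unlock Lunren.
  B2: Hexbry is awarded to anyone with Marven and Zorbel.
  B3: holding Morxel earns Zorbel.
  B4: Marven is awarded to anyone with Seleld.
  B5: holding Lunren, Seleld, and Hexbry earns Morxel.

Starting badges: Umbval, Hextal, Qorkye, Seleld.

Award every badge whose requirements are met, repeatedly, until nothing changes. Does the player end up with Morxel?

Morxel would need Lunren, Seleld, and Hexbry (B5), but Hexbry is never earned.

No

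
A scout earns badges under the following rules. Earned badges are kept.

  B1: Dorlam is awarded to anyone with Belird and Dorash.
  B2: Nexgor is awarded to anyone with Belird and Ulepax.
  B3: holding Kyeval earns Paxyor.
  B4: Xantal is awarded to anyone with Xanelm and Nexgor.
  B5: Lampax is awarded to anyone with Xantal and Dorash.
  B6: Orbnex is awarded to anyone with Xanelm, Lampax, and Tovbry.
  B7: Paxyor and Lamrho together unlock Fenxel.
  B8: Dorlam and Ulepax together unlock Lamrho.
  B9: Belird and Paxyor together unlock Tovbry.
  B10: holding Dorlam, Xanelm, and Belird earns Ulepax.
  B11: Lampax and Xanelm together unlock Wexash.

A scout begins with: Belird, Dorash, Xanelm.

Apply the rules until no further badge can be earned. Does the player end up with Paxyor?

Paxyor would need Kyeval (B3), but Kyeval is never earned.

No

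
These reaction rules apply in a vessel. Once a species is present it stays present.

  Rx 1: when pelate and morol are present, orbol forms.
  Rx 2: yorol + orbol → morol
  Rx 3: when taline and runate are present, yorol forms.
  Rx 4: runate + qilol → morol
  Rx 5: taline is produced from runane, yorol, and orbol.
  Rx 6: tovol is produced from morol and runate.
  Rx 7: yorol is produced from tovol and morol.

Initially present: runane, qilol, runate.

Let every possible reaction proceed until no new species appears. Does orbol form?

No

orbol would need pelate and morol (Rx 1), but pelate never forms.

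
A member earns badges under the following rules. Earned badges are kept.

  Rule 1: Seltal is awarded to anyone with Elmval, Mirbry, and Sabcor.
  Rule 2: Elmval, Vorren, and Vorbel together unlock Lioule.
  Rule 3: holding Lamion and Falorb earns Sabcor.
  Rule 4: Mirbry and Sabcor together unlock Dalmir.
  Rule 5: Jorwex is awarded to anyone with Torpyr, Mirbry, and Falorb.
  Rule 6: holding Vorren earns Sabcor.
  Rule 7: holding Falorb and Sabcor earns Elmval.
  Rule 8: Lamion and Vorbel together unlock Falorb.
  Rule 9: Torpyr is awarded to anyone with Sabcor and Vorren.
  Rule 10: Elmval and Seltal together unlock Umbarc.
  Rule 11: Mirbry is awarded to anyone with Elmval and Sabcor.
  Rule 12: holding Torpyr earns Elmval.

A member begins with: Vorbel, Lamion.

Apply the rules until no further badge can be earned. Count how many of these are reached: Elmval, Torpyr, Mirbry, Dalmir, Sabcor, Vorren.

With Lamion and Vorbel, Falorb is earned (Rule 8).
With Lamion and Falorb, Sabcor is earned (Rule 3).
With Falorb and Sabcor, Elmval is earned (Rule 7).
With Elmval and Sabcor, Mirbry is earned (Rule 11).
With Mirbry and Sabcor, Dalmir is earned (Rule 4).
Elmval: reached.
Torpyr would need Sabcor and Vorren (Rule 9), but Vorren is never earned.
Mirbry: reached.
Dalmir: reached.
Sabcor: reached.
No rule produces Vorren, and it is not given.
Reached: Elmval, Mirbry, Dalmir, and Sabcor — 4 of the 6.

4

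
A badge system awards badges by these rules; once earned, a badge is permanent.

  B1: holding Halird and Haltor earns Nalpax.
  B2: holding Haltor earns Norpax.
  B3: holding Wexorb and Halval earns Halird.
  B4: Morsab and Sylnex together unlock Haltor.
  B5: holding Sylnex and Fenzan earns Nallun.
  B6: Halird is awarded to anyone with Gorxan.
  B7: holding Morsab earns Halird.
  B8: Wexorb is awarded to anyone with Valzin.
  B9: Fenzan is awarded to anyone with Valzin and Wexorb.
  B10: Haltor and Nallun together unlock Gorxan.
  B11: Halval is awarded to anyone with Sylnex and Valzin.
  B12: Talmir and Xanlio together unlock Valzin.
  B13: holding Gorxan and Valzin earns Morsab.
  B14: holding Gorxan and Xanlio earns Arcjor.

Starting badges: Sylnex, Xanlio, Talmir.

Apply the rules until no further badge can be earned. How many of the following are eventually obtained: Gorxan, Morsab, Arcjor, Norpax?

Gorxan would need Haltor and Nallun (B10), but Haltor is never earned.
Morsab would need Gorxan and Valzin (B13), but Gorxan is never earned.
Arcjor would need Gorxan and Xanlio (B14), but Gorxan is never earned.
Norpax would need Haltor (B2), but Haltor is never earned.
None of the 4 are reached.

0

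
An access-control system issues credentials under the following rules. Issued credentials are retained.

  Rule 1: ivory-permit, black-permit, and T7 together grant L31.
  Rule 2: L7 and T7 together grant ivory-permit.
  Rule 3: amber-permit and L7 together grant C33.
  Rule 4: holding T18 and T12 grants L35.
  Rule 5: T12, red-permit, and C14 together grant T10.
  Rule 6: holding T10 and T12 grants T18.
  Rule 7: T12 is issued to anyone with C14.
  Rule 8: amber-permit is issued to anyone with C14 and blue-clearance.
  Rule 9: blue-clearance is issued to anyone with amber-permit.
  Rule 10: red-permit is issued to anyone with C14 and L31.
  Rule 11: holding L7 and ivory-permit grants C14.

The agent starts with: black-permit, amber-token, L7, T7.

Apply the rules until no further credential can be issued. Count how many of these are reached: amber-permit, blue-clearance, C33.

0

amber-permit would need C14 and blue-clearance (Rule 8), but blue-clearance is never granted.
blue-clearance would need amber-permit (Rule 9), but amber-permit is never granted.
C33 would need amber-permit and L7 (Rule 3), but amber-permit is never granted.
None of the 3 are reached.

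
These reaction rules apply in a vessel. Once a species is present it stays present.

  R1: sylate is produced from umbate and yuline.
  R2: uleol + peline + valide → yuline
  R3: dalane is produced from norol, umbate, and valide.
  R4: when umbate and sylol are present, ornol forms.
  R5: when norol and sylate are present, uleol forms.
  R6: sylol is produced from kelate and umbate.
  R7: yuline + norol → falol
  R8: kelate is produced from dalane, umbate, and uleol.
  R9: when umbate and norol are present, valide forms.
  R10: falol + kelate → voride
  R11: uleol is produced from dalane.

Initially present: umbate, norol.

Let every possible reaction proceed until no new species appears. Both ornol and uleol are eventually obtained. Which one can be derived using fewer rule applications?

uleol

uleol: umbate and norol present → valide forms (R9). norol, umbate, and valide present → dalane forms (R3). dalane present → uleol forms (R11). [3 rule applications]
ornol: umbate and norol present → valide forms (R9). norol, umbate, and valide present → dalane forms (R3). dalane present → uleol forms (R11). dalane, umbate, and uleol present → kelate forms (R8). kelate and umbate present → sylol forms (R6). umbate and sylol present → ornol forms (R4). [6 rule applications]
uleol needs fewer.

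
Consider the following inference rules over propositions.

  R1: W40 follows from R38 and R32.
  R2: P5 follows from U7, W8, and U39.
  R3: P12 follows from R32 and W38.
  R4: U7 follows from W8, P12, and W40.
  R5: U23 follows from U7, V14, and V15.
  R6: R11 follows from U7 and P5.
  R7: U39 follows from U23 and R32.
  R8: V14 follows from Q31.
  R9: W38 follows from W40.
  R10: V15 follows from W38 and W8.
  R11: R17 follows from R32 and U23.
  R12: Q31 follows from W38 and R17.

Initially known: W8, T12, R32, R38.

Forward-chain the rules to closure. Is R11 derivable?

No

R11 would need U7 and P5 (R6), but P5 is never established.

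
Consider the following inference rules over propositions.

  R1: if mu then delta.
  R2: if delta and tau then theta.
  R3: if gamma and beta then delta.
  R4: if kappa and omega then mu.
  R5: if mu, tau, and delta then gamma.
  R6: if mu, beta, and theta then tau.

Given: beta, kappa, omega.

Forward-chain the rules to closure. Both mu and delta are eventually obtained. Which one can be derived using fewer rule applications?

mu: kappa and omega hold, so mu follows (R4). [1 rule application]
delta: kappa and omega hold, so mu follows (R4). mu holds, so delta follows (R1). [2 rule applications]
mu needs fewer.

mu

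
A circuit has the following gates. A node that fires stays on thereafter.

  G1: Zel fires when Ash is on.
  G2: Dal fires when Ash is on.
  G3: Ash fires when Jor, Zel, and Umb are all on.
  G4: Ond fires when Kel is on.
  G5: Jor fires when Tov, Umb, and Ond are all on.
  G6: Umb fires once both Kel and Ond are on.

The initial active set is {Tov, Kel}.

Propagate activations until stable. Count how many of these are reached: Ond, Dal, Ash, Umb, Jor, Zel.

3

G4: Kel on → Ond on.
Kel and Ond are on, so Umb fires (G6).
Tov, Umb, and Ond are on, so Jor fires (G5).
Ond: reached.
Dal would need Ash (G2), but Ash never turns on.
Ash would need Jor, Zel, and Umb (G3), but Zel never turns on.
Umb: reached.
Jor: reached.
Zel would need Ash (G1), but Ash never turns on.
Reached: Ond, Umb, and Jor — 3 of the 6.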